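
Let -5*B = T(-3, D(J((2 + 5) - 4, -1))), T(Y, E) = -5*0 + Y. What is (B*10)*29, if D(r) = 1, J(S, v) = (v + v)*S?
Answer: 174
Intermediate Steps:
J(S, v) = 2*S*v (J(S, v) = (2*v)*S = 2*S*v)
T(Y, E) = Y (T(Y, E) = 0 + Y = Y)
B = 3/5 (B = -1/5*(-3) = 3/5 ≈ 0.60000)
(B*10)*29 = ((3/5)*10)*29 = 6*29 = 174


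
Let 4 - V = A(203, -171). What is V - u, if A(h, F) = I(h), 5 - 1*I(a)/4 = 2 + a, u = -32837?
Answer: 33641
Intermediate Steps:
I(a) = 12 - 4*a (I(a) = 20 - 4*(2 + a) = 20 + (-8 - 4*a) = 12 - 4*a)
A(h, F) = 12 - 4*h
V = 804 (V = 4 - (12 - 4*203) = 4 - (12 - 812) = 4 - 1*(-800) = 4 + 800 = 804)
V - u = 804 - 1*(-32837) = 804 + 32837 = 33641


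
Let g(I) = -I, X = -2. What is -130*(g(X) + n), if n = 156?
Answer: -20540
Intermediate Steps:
-130*(g(X) + n) = -130*(-1*(-2) + 156) = -130*(2 + 156) = -130*158 = -20540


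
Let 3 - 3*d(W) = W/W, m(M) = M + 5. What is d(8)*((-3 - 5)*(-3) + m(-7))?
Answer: 44/3 ≈ 14.667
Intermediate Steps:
m(M) = 5 + M
d(W) = ⅔ (d(W) = 1 - W/(3*W) = 1 - ⅓*1 = 1 - ⅓ = ⅔)
d(8)*((-3 - 5)*(-3) + m(-7)) = 2*((-3 - 5)*(-3) + (5 - 7))/3 = 2*(-8*(-3) - 2)/3 = 2*(24 - 2)/3 = (⅔)*22 = 44/3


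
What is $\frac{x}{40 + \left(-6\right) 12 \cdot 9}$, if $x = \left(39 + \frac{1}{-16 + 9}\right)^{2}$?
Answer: $- \frac{2312}{931} \approx -2.4834$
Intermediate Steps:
$x = \frac{73984}{49}$ ($x = \left(39 + \frac{1}{-7}\right)^{2} = \left(39 - \frac{1}{7}\right)^{2} = \left(\frac{272}{7}\right)^{2} = \frac{73984}{49} \approx 1509.9$)
$\frac{x}{40 + \left(-6\right) 12 \cdot 9} = \frac{73984}{49 \left(40 + \left(-6\right) 12 \cdot 9\right)} = \frac{73984}{49 \left(40 - 648\right)} = \frac{73984}{49 \left(-608\right)} = \frac{73984}{49} \left(- \frac{1}{608}\right) = - \frac{2312}{931}$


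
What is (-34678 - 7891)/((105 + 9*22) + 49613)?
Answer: -42569/49916 ≈ -0.85281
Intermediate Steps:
(-34678 - 7891)/((105 + 9*22) + 49613) = -42569/((105 + 198) + 49613) = -42569/(303 + 49613) = -42569/49916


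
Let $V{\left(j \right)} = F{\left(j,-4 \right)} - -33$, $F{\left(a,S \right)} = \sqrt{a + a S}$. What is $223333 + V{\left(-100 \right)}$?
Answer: $223366 + 10 \sqrt{3} \approx 2.2338 \cdot 10^{5}$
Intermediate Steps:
$F{\left(a,S \right)} = \sqrt{a + S a}$
$V{\left(j \right)} = 33 + \sqrt{3} \sqrt{- j}$ ($V{\left(j \right)} = \sqrt{j \left(1 - 4\right)} - -33 = \sqrt{j \left(-3\right)} + 33 = \sqrt{- 3 j} + 33 = \sqrt{3} \sqrt{- j} + 33 = 33 + \sqrt{3} \sqrt{- j}$)
$223333 + V{\left(-100 \right)} = 223333 + \left(33 + \sqrt{3} \sqrt{\left(-1\right) \left(-100\right)}\right) = 223333 + \left(33 + \sqrt{3} \sqrt{100}\right) = 223333 + \left(33 + \sqrt{3} \cdot 10\right) = 223333 + \left(33 + 10 \sqrt{3}\right) = 223366 + 10 \sqrt{3}$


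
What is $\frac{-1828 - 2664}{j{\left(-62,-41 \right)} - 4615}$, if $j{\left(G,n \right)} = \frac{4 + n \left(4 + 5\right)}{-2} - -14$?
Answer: $\frac{8984}{8837} \approx 1.0166$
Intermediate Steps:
$j{\left(G,n \right)} = 12 - \frac{9 n}{2}$ ($j{\left(G,n \right)} = \left(4 + n 9\right) \left(- \frac{1}{2}\right) + 14 = \left(4 + 9 n\right) \left(- \frac{1}{2}\right) + 14 = \left(-2 - \frac{9 n}{2}\right) + 14 = 12 - \frac{9 n}{2}$)
$\frac{-1828 - 2664}{j{\left(-62,-41 \right)} - 4615} = \frac{-1828 - 2664}{\left(12 - - \frac{369}{2}\right) - 4615} = - \frac{4492}{\left(12 + \frac{369}{2}\right) - 4615} = - \frac{4492}{\frac{393}{2} - 4615} = - \frac{4492}{- \frac{8837}{2}} = \left(-4492\right) \left(- \frac{2}{8837}\right) = \frac{8984}{8837}$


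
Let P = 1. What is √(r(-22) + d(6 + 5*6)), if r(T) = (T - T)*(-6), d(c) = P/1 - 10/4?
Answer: I*√6/2 ≈ 1.2247*I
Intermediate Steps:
d(c) = -3/2 (d(c) = 1/1 - 10/4 = 1*1 - 10*¼ = 1 - 5/2 = -3/2)
r(T) = 0 (r(T) = 0*(-6) = 0)
√(r(-22) + d(6 + 5*6)) = √(0 - 3/2) = √(-3/2) = I*√6/2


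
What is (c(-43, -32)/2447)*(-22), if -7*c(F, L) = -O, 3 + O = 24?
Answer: -66/2447 ≈ -0.026972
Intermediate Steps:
O = 21 (O = -3 + 24 = 21)
c(F, L) = 3 (c(F, L) = -(-1)*21/7 = -⅐*(-21) = 3)
(c(-43, -32)/2447)*(-22) = (3/2447)*(-22) = -66/2447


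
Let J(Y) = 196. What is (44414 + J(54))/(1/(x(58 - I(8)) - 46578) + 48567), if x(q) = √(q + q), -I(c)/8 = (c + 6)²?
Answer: 4700396810919835260/5117331804865029397 + 89220*√813/5117331804865029397 ≈ 0.91852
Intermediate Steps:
I(c) = -8*(6 + c)² (I(c) = -8*(c + 6)² = -8*(6 + c)²)
x(q) = √2*√q (x(q) = √(2*q) = √2*√q)
(44414 + J(54))/(1/(x(58 - I(8)) - 46578) + 48567) = (44414 + 196)/(1/(√2*√(58 - (-8)*(6 + 8)²) - 46578) + 48567) = 44610/(1/(√2*√(58 - (-8)*14²) - 46578) + 48567) = 44610/(1/(√2*√(58 - (-8)*196) - 46578) + 48567) = 44610/(1/(√2*√(58 - 1*(-1568)) - 46578) + 48567) = 44610/(1/(√2*√(58 + 1568) - 46578) + 48567) = 44610/(1/(√2*√1626 - 46578) + 48567) = 44610/(1/(2*√813 - 46578) + 48567) = 44610/(1/(-46578 + 2*√813) + 48567) = 44610/(48567 + 1/(-46578 + 2*√813))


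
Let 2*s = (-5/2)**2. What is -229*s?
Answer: -5725/8 ≈ -715.63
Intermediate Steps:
s = 25/8 (s = (-5/2)**2/2 = (1/2)*(25/4) = 25/8 ≈ 3.1250)
-229*s = -229*25/8 = -5725/8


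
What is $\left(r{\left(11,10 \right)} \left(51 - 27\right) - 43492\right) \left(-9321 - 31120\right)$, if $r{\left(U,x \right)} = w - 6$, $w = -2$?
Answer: $1766624644$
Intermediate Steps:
$r{\left(U,x \right)} = -8$ ($r{\left(U,x \right)} = -2 - 6 = -8$)
$\left(r{\left(11,10 \right)} \left(51 - 27\right) - 43492\right) \left(-9321 - 31120\right) = \left(- 8 \left(51 - 27\right) - 43492\right) \left(-9321 - 31120\right) = \left(\left(-8\right) 24 - 43492\right) \left(-40441\right) = \left(-192 - 43492\right) \left(-40441\right) = \left(-43684\right) \left(-40441\right) = 1766624644$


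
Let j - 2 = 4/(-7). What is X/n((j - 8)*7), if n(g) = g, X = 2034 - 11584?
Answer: 4775/23 ≈ 207.61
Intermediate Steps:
j = 10/7 (j = 2 + 4/(-7) = 2 + 4*(-⅐) = 2 - 4/7 = 10/7 ≈ 1.4286)
X = -9550
X/n((j - 8)*7) = -9550*1/(7*(10/7 - 8)) = -9550/((-46/7*7)) = -9550/(-46) = -9550*(-1/46) = 4775/23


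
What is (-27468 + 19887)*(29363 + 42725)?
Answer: -546499128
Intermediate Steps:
(-27468 + 19887)*(29363 + 42725) = -7581*72088 = -546499128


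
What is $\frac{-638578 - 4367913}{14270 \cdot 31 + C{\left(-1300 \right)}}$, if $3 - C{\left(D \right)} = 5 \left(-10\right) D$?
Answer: $- \frac{5006491}{377373} \approx -13.267$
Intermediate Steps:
$C{\left(D \right)} = 3 + 50 D$ ($C{\left(D \right)} = 3 - 5 \left(-10\right) D = 3 - - 50 D = 3 + 50 D$)
$\frac{-638578 - 4367913}{14270 \cdot 31 + C{\left(-1300 \right)}} = \frac{-638578 - 4367913}{14270 \cdot 31 + \left(3 + 50 \left(-1300\right)\right)} = - \frac{5006491}{442370 + \left(3 - 65000\right)} = - \frac{5006491}{442370 - 64997} = - \frac{5006491}{377373}$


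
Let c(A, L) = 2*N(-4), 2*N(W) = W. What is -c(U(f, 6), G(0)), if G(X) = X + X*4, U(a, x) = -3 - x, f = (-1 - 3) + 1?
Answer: 4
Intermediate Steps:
f = -3 (f = -4 + 1 = -3)
N(W) = W/2
G(X) = 5*X (G(X) = X + 4*X = 5*X)
c(A, L) = -4 (c(A, L) = 2*((½)*(-4)) = 2*(-2) = -4)
-c(U(f, 6), G(0)) = -1*(-4) = 4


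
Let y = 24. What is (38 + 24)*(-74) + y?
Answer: -4564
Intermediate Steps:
(38 + 24)*(-74) + y = (38 + 24)*(-74) + 24 = 62*(-74) + 24 = -4588 + 24 = -4564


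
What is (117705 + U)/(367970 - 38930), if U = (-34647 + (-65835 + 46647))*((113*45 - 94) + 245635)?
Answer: -899488867/21936 ≈ -41005.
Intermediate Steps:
U = -13492450710 (U = (-34647 - 19188)*((5085 - 94) + 245635) = -53835*(4991 + 245635) = -53835*250626 = -13492450710)
(117705 + U)/(367970 - 38930) = (117705 - 13492450710)/(367970 - 38930) = -13492333005/329040 = -13492333005*1/329040 = -899488867/21936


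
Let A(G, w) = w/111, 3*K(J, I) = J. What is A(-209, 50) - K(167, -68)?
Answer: -2043/37 ≈ -55.216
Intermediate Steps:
K(J, I) = J/3
A(G, w) = w/111 (A(G, w) = w*(1/111) = w/111)
A(-209, 50) - K(167, -68) = (1/111)*50 - 167/3 = 50/111 - 1*167/3 = 50/111 - 167/3 = -2043/37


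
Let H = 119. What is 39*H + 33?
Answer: 4674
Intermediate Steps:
39*H + 33 = 39*119 + 33 = 4641 + 33 = 4674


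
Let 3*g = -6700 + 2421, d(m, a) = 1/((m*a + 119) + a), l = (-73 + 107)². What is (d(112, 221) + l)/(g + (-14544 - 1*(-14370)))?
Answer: -29006353/40155564 ≈ -0.72235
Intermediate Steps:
l = 1156 (l = 34² = 1156)
d(m, a) = 1/(119 + a + a*m) (d(m, a) = 1/((a*m + 119) + a) = 1/((119 + a*m) + a) = 1/(119 + a + a*m))
g = -4279/3 (g = (-6700 + 2421)/3 = (⅓)*(-4279) = -4279/3 ≈ -1426.3)
(d(112, 221) + l)/(g + (-14544 - 1*(-14370))) = (1/(119 + 221 + 221*112) + 1156)/(-4279/3 + (-14544 - 1*(-14370))) = (1/(119 + 221 + 24752) + 1156)/(-4279/3 + (-14544 + 14370)) = (1/25092 + 1156)/(-4279/3 - 174) = (1/25092 + 1156)/(-4801/3) = (29006353/25092)*(-3/4801) = -29006353/40155564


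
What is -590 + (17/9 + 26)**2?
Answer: 15211/81 ≈ 187.79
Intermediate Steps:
-590 + (17/9 + 26)**2 = -590 + (251/9)**2 = -590 + 63001/81 = 15211/81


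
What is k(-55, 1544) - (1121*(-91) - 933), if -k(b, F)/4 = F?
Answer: 96768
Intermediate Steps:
k(b, F) = -4*F
k(-55, 1544) - (1121*(-91) - 933) = -4*1544 - (1121*(-91) - 933) = -6176 - (-102011 - 933) = -6176 - 1*(-102944) = -6176 + 102944 = 96768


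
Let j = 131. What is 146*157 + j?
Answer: 23053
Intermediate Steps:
146*157 + j = 146*157 + 131 = 22922 + 131 = 23053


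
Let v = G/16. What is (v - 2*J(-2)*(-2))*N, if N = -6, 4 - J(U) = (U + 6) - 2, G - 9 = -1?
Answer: -51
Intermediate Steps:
G = 8 (G = 9 - 1 = 8)
J(U) = -U (J(U) = 4 - ((U + 6) - 2) = 4 - ((6 + U) - 2) = 4 - (4 + U) = 4 + (-4 - U) = -U)
v = 1/2 (v = 8/16 = 8*(1/16) = 1/2 ≈ 0.50000)
(v - 2*J(-2)*(-2))*N = (1/2 - (-2)*(-2)*(-2))*(-6) = (1/2 - 2*2*(-2))*(-6) = (1/2 - 4*(-2))*(-6) = (1/2 + 8)*(-6) = (17/2)*(-6) = -51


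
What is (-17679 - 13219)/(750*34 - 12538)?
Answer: -15449/6481 ≈ -2.3837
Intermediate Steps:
(-17679 - 13219)/(750*34 - 12538) = -30898/(25500 - 12538) = -30898/12962 = -30898*1/12962 = -15449/6481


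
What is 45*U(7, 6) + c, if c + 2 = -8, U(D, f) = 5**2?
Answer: 1115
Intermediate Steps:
U(D, f) = 25
c = -10 (c = -2 - 8 = -10)
45*U(7, 6) + c = 45*25 - 10 = 1125 - 10 = 1115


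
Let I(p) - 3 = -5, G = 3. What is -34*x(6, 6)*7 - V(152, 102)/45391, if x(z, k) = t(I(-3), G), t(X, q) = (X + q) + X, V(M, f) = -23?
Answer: 10803081/45391 ≈ 238.00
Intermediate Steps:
I(p) = -2 (I(p) = 3 - 5 = -2)
t(X, q) = q + 2*X
x(z, k) = -1 (x(z, k) = 3 + 2*(-2) = 3 - 4 = -1)
-34*x(6, 6)*7 - V(152, 102)/45391 = -34*(-1)*7 - (-23)/45391 = 34*7 - (-23)/45391 = 238 - 1*(-23/45391) = 238 + 23/45391 = 10803081/45391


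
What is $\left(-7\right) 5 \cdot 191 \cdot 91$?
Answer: $-608335$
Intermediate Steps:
$\left(-7\right) 5 \cdot 191 \cdot 91 = \left(-35\right) 191 \cdot 91 = \left(-6685\right) 91 = -608335$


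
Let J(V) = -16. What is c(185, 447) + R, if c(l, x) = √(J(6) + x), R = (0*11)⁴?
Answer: √431 ≈ 20.761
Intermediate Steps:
R = 0 (R = 0⁴ = 0)
c(l, x) = √(-16 + x)
c(185, 447) + R = √(-16 + 447) + 0 = √431 + 0 = √431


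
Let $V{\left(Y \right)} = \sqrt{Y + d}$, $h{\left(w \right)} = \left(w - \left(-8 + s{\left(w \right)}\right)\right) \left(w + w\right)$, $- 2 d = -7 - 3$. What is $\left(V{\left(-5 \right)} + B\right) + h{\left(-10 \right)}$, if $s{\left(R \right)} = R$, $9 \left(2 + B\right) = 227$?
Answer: $- \frac{1231}{9} \approx -136.78$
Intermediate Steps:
$B = \frac{209}{9}$ ($B = -2 + \frac{1}{9} \cdot 227 = -2 + \frac{227}{9} = \frac{209}{9} \approx 23.222$)
$d = 5$ ($d = - \frac{-7 - 3}{2} = \left(- \frac{1}{2}\right) \left(-10\right) = 5$)
$h{\left(w \right)} = 16 w$ ($h{\left(w \right)} = \left(w - \left(-8 + w\right)\right) \left(w + w\right) = 8 \cdot 2 w = 16 w$)
$V{\left(Y \right)} = \sqrt{5 + Y}$ ($V{\left(Y \right)} = \sqrt{Y + 5} = \sqrt{5 + Y}$)
$\left(V{\left(-5 \right)} + B\right) + h{\left(-10 \right)} = \left(\sqrt{5 - 5} + \frac{209}{9}\right) + 16 \left(-10\right) = \left(\sqrt{0} + \frac{209}{9}\right) - 160 = \left(0 + \frac{209}{9}\right) - 160 = \frac{209}{9} - 160 = - \frac{1231}{9}$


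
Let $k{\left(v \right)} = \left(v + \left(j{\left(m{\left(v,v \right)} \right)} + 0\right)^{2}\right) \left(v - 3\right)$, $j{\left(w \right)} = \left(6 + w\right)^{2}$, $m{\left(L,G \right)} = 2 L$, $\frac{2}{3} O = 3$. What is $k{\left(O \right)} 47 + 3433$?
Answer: $\frac{14291251}{4} \approx 3.5728 \cdot 10^{6}$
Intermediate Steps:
$O = \frac{9}{2}$ ($O = \frac{3}{2} \cdot 3 = \frac{9}{2} \approx 4.5$)
$k{\left(v \right)} = \left(-3 + v\right) \left(v + \left(6 + 2 v\right)^{4}\right)$ ($k{\left(v \right)} = \left(v + \left(\left(6 + 2 v\right)^{2} + 0\right)^{2}\right) \left(v - 3\right) = \left(v + \left(\left(6 + 2 v\right)^{2}\right)^{2}\right) \left(-3 + v\right) = \left(v + \left(6 + 2 v\right)^{4}\right) \left(-3 + v\right) = \left(-3 + v\right) \left(v + \left(6 + 2 v\right)^{4}\right)$)
$k{\left(O \right)} 47 + 3433 = \left(\left(\frac{9}{2}\right)^{2} - 48 \left(3 + \frac{9}{2}\right)^{4} - \frac{27}{2} + 16 \cdot \frac{9}{2} \left(3 + \frac{9}{2}\right)^{4}\right) 47 + 3433 = \left(\frac{81}{4} - 48 \left(\frac{15}{2}\right)^{4} - \frac{27}{2} + 16 \cdot \frac{9}{2} \left(\frac{15}{2}\right)^{4}\right) 47 + 3433 = \left(\frac{81}{4} - 151875 - \frac{27}{2} + 16 \cdot \frac{9}{2} \cdot \frac{50625}{16}\right) 47 + 3433 = \left(\frac{81}{4} - 151875 - \frac{27}{2} + \frac{455625}{2}\right) 47 + 3433 = \frac{303777}{4} \cdot 47 + 3433 = \frac{14277519}{4} + 3433 = \frac{14291251}{4}$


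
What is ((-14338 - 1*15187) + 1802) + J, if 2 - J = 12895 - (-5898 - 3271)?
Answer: -49785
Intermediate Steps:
J = -22062 (J = 2 - (12895 - (-5898 - 3271)) = 2 - (12895 - 1*(-9169)) = 2 - (12895 + 9169) = 2 - 1*22064 = 2 - 22064 = -22062)
((-14338 - 1*15187) + 1802) + J = ((-14338 - 1*15187) + 1802) - 22062 = ((-14338 - 15187) + 1802) - 22062 = (-29525 + 1802) - 22062 = -27723 - 22062 = -49785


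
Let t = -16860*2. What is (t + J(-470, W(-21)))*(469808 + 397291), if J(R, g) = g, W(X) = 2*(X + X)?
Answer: -29311414596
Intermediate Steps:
W(X) = 4*X (W(X) = 2*(2*X) = 4*X)
t = -33720
(t + J(-470, W(-21)))*(469808 + 397291) = (-33720 + 4*(-21))*(469808 + 397291) = (-33720 - 84)*867099 = -33804*867099 = -29311414596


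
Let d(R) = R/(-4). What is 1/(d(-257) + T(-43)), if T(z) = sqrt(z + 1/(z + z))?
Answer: 44204/2869699 - 24*I*sqrt(35346)/2869699 ≈ 0.015404 - 0.0015723*I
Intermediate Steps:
d(R) = -R/4 (d(R) = R*(-1/4) = -R/4)
T(z) = sqrt(z + 1/(2*z))
1/(d(-257) + T(-43)) = 1/(-1/4*(-257) + sqrt(2/(-43) + 4*(-43))/2) = 1/(257/4 + sqrt(2*(-1/43) - 172)/2) = 1/(257/4 + sqrt(-2/43 - 172)/2) = 1/(257/4 + sqrt(-7398/43)/2) = 1/(257/4 + (3*I*sqrt(35346)/43)/2) = 1/(257/4 + 3*I*sqrt(35346)/86)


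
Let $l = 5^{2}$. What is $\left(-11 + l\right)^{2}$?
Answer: $196$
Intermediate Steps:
$l = 25$
$\left(-11 + l\right)^{2} = \left(-11 + 25\right)^{2} = 14^{2} = 196$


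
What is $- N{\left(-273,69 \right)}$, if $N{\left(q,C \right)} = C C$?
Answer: $-4761$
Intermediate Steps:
$N{\left(q,C \right)} = C^{2}$
$- N{\left(-273,69 \right)} = - 69^{2} = \left(-1\right) 4761 = -4761$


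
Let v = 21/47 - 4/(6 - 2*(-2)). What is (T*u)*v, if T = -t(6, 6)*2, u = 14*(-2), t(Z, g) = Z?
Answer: 3696/235 ≈ 15.728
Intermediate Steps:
v = 11/235 (v = 21*(1/47) - 4/(6 + 4) = 21/47 - 4/10 = 21/47 - 4*⅒ = 21/47 - ⅖ = 11/235 ≈ 0.046808)
u = -28
T = -12 (T = -1*6*2 = -6*2 = -12)
(T*u)*v = -12*(-28)*(11/235) = 336*(11/235) = 3696/235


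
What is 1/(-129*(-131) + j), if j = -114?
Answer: 1/16785 ≈ 5.9577e-5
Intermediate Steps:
1/(-129*(-131) + j) = 1/(-129*(-131) - 114) = 1/(16899 - 114) = 1/16785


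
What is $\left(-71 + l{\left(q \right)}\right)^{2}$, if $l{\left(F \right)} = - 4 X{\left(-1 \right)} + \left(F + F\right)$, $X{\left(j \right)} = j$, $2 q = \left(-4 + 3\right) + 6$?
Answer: $3844$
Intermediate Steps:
$q = \frac{5}{2}$ ($q = \frac{\left(-4 + 3\right) + 6}{2} = \frac{-1 + 6}{2} = \frac{1}{2} \cdot 5 = \frac{5}{2} \approx 2.5$)
$l{\left(F \right)} = 4 + 2 F$ ($l{\left(F \right)} = \left(-4\right) \left(-1\right) + \left(F + F\right) = 4 + 2 F$)
$\left(-71 + l{\left(q \right)}\right)^{2} = \left(-71 + \left(4 + 2 \cdot \frac{5}{2}\right)\right)^{2} = \left(-71 + \left(4 + 5\right)\right)^{2} = \left(-71 + 9\right)^{2} = \left(-62\right)^{2} = 3844$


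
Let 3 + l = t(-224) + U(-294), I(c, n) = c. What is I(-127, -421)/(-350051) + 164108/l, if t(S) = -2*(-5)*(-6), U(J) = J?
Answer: -8206589167/17852601 ≈ -459.69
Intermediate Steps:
t(S) = -60 (t(S) = 10*(-6) = -60)
l = -357 (l = -3 + (-60 - 294) = -3 - 354 = -357)
I(-127, -421)/(-350051) + 164108/l = -127/(-350051) + 164108/(-357) = -127*(-1/350051) + 164108*(-1/357) = 127/350051 - 23444/51 = -8206589167/17852601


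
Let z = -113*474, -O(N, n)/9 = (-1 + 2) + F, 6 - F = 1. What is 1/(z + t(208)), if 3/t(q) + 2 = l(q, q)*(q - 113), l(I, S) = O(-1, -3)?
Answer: -5132/274880187 ≈ -1.8670e-5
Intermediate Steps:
F = 5 (F = 6 - 1*1 = 6 - 1 = 5)
O(N, n) = -54 (O(N, n) = -9*((-1 + 2) + 5) = -9*(1 + 5) = -9*6 = -54)
l(I, S) = -54
t(q) = 3/(6100 - 54*q) (t(q) = 3/(-2 - 54*(q - 113)) = 3/(-2 - 54*(-113 + q)) = 3/(-2 + (6102 - 54*q)) = 3/(6100 - 54*q))
z = -53562
1/(z + t(208)) = 1/(-53562 - 3/(-6100 + 54*208)) = 1/(-53562 - 3/(-6100 + 11232)) = 1/(-53562 - 3/5132) = 1/(-274880187/5132) = -5132/274880187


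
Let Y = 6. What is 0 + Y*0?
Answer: 0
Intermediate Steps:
0 + Y*0 = 0 + 6*0 = 0 + 0 = 0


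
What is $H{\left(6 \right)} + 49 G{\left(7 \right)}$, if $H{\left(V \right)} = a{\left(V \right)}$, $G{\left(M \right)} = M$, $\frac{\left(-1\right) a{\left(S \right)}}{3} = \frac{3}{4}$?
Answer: $\frac{1363}{4} \approx 340.75$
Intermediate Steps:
$a{\left(S \right)} = - \frac{9}{4}$ ($a{\left(S \right)} = - 3 \cdot \frac{3}{4} = - 3 \cdot 3 \cdot \frac{1}{4} = \left(-3\right) \frac{3}{4} = - \frac{9}{4}$)
$H{\left(V \right)} = - \frac{9}{4}$
$H{\left(6 \right)} + 49 G{\left(7 \right)} = - \frac{9}{4} + 49 \cdot 7 = - \frac{9}{4} + 343 = \frac{1363}{4}$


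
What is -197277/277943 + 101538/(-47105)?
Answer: -37514509419/13092505015 ≈ -2.8653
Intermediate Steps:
-197277/277943 + 101538/(-47105) = -197277*1/277943 + 101538*(-1/47105) = -197277/277943 - 101538/47105 = -37514509419/13092505015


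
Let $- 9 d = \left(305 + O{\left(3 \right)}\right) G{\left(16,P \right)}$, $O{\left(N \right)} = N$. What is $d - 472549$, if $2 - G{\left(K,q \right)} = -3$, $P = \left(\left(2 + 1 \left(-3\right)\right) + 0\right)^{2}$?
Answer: $- \frac{4254481}{9} \approx -4.7272 \cdot 10^{5}$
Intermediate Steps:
$P = 1$ ($P = \left(\left(2 - 3\right) + 0\right)^{2} = \left(-1 + 0\right)^{2} = \left(-1\right)^{2} = 1$)
$G{\left(K,q \right)} = 5$ ($G{\left(K,q \right)} = 2 - -3 = 2 + 3 = 5$)
$d = - \frac{1540}{9}$ ($d = - \frac{\left(305 + 3\right) 5}{9} = - \frac{308 \cdot 5}{9} = \left(- \frac{1}{9}\right) 1540 = - \frac{1540}{9} \approx -171.11$)
$d - 472549 = - \frac{1540}{9} - 472549 = - \frac{4254481}{9}$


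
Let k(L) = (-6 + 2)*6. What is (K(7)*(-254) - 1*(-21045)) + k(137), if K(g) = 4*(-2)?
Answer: 23053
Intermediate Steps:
K(g) = -8
k(L) = -24 (k(L) = -4*6 = -24)
(K(7)*(-254) - 1*(-21045)) + k(137) = (-8*(-254) - 1*(-21045)) - 24 = (2032 + 21045) - 24 = 23077 - 24 = 23053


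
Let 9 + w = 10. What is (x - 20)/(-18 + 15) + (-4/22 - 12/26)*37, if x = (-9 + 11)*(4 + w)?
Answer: -8782/429 ≈ -20.471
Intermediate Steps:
w = 1 (w = -9 + 10 = 1)
x = 10 (x = (-9 + 11)*(4 + 1) = 2*5 = 10)
(x - 20)/(-18 + 15) + (-4/22 - 12/26)*37 = (10 - 20)/(-18 + 15) + (-4/22 - 12/26)*37 = -10/(-3) + (-4*1/22 - 12*1/26)*37 = -10*(-1/3) + (-2/11 - 6/13)*37 = 10/3 - 92/143*37 = 10/3 - 3404/143 = -8782/429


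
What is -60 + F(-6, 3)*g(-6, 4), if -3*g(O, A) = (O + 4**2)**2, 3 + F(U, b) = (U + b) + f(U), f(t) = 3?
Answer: 40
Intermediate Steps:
F(U, b) = U + b (F(U, b) = -3 + ((U + b) + 3) = -3 + (3 + U + b) = U + b)
g(O, A) = -(16 + O)**2/3 (g(O, A) = -(O + 4**2)**2/3 = -(O + 16)**2/3 = -(16 + O)**2/3)
-60 + F(-6, 3)*g(-6, 4) = -60 + (-6 + 3)*(-(16 - 6)**2/3) = -60 - (-1)*10**2 = -60 - (-1)*100 = -60 - 3*(-100/3) = -60 + 100 = 40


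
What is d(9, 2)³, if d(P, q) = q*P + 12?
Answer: 27000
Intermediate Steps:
d(P, q) = 12 + P*q (d(P, q) = P*q + 12 = 12 + P*q)
d(9, 2)³ = (12 + 9*2)³ = (12 + 18)³ = 30³ = 27000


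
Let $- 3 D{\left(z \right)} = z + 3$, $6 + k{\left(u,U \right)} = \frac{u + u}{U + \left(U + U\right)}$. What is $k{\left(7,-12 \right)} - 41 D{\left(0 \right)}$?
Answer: $\frac{623}{18} \approx 34.611$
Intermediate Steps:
$k{\left(u,U \right)} = -6 + \frac{2 u}{3 U}$ ($k{\left(u,U \right)} = -6 + \frac{u + u}{U + \left(U + U\right)} = -6 + \frac{2 u}{U + 2 U} = -6 + \frac{2 u}{3 U}$)
$D{\left(z \right)} = -1 - \frac{z}{3}$ ($D{\left(z \right)} = - \frac{z + 3}{3} = - \frac{3 + z}{3} = -1 - \frac{z}{3}$)
$k{\left(7,-12 \right)} - 41 D{\left(0 \right)} = \left(-6 + \frac{2}{3} \cdot 7 \frac{1}{-12}\right) - 41 \left(-1 - 0\right) = \left(-6 + \frac{2}{3} \cdot 7 \left(- \frac{1}{12}\right)\right) - 41 \left(-1 + 0\right) = \left(-6 - \frac{7}{18}\right) - -41 = - \frac{115}{18} + 41 = \frac{623}{18}$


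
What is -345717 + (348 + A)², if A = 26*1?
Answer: -205841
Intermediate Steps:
A = 26
-345717 + (348 + A)² = -345717 + (348 + 26)² = -345717 + 374² = -345717 + 139876 = -205841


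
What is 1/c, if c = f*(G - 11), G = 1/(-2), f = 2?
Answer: -1/23 ≈ -0.043478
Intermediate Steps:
G = -½ ≈ -0.50000
c = -23 (c = 2*(-½ - 11) = 2*(-23/2) = -23)
1/c = 1/(-23) = -1/23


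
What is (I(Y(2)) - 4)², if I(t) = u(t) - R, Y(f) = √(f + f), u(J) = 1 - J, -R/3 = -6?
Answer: 529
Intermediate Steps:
R = 18 (R = -3*(-6) = 18)
Y(f) = √2*√f (Y(f) = √(2*f) = √2*√f)
I(t) = -17 - t (I(t) = (1 - t) - 1*18 = (1 - t) - 18 = -17 - t)
(I(Y(2)) - 4)² = ((-17 - √2*√2) - 4)² = ((-17 - 1*2) - 4)² = ((-17 - 2) - 4)² = (-19 - 4)² = (-23)² = 529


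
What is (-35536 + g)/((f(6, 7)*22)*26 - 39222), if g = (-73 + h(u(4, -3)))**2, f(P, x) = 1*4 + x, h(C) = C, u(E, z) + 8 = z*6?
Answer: 5147/6586 ≈ 0.78151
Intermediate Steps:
u(E, z) = -8 + 6*z (u(E, z) = -8 + z*6 = -8 + 6*z)
f(P, x) = 4 + x
g = 9801 (g = (-73 + (-8 + 6*(-3)))**2 = (-73 + (-8 - 18))**2 = (-73 - 26)**2 = (-99)**2 = 9801)
(-35536 + g)/((f(6, 7)*22)*26 - 39222) = (-35536 + 9801)/(((4 + 7)*22)*26 - 39222) = -25735/((11*22)*26 - 39222) = -25735/(242*26 - 39222) = -25735/(6292 - 39222) = -25735/(-32930) = -25735*(-1/32930) = 5147/6586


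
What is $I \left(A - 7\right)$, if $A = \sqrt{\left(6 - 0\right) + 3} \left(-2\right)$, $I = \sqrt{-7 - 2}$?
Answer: $- 39 i \approx - 39.0 i$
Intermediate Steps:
$I = 3 i$ ($I = \sqrt{-9} = 3 i \approx 3.0 i$)
$A = -6$ ($A = \sqrt{\left(6 + 0\right) + 3} \left(-2\right) = \sqrt{6 + 3} \left(-2\right) = \sqrt{9} \left(-2\right) = 3 \left(-2\right) = -6$)
$I \left(A - 7\right) = 3 i \left(-6 - 7\right) = 3 i \left(-13\right) = - 39 i$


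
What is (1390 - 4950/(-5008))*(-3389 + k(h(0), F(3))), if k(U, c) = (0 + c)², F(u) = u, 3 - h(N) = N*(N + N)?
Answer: -2943164575/626 ≈ -4.7015e+6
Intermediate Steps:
h(N) = 3 - 2*N² (h(N) = 3 - N*(N + N) = 3 - N*2*N = 3 - 2*N²)
k(U, c) = c²
(1390 - 4950/(-5008))*(-3389 + k(h(0), F(3))) = (1390 - 4950/(-5008))*(-3389 + 3²) = (1390 - 4950*(-1/5008))*(-3389 + 9) = (1390 + 2475/2504)*(-3380) = (3483035/2504)*(-3380) = -2943164575/626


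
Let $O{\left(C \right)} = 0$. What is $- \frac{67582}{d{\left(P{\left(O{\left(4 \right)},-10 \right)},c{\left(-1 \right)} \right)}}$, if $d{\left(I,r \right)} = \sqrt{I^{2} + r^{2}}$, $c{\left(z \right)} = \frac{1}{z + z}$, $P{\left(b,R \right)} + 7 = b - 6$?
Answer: $- \frac{135164 \sqrt{677}}{677} \approx -5194.8$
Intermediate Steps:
$P{\left(b,R \right)} = -13 + b$ ($P{\left(b,R \right)} = -7 + \left(b - 6\right) = -7 + \left(-6 + b\right) = -13 + b$)
$c{\left(z \right)} = \frac{1}{2 z}$
$- \frac{67582}{d{\left(P{\left(O{\left(4 \right)},-10 \right)},c{\left(-1 \right)} \right)}} = - \frac{67582}{\sqrt{\left(-13 + 0\right)^{2} + \left(\frac{1}{2 \left(-1\right)}\right)^{2}}} = - \frac{67582}{\sqrt{\left(-13\right)^{2} + \left(\frac{1}{2} \left(-1\right)\right)^{2}}} = - \frac{67582}{\sqrt{169 + \left(- \frac{1}{2}\right)^{2}}} = - \frac{67582}{\sqrt{169 + \frac{1}{4}}} = - \frac{67582}{\sqrt{\frac{677}{4}}} = - \frac{67582}{\frac{1}{2} \sqrt{677}} = - 67582 \frac{2 \sqrt{677}}{677} = - \frac{135164 \sqrt{677}}{677}$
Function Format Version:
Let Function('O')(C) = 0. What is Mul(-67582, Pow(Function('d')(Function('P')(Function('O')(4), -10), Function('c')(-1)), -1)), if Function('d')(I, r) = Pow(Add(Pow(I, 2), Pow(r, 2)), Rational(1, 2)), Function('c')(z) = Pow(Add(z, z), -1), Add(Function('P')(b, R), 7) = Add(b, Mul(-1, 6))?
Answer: Mul(Rational(-135164, 677), Pow(677, Rational(1, 2))) ≈ -5194.8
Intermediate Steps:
Function('P')(b, R) = Add(-13, b) (Function('P')(b, R) = Add(-7, Add(b, Mul(-1, 6))) = Add(-7, Add(b, -6)) = Add(-7, Add(-6, b)) = Add(-13, b))
Function('c')(z) = Mul(Rational(1, 2), Pow(z, -1)) (Function('c')(z) = Pow(Mul(2, z), -1) = Mul(Rational(1, 2), Pow(z, -1)))
Mul(-67582, Pow(Function('d')(Function('P')(Function('O')(4), -10), Function('c')(-1)), -1)) = Mul(-67582, Pow(Pow(Add(Pow(Add(-13, 0), 2), Pow(Mul(Rational(1, 2), Pow(-1, -1)), 2)), Rational(1, 2)), -1)) = Mul(-67582, Pow(Pow(Add(Pow(-13, 2), Pow(Mul(Rational(1, 2), -1), 2)), Rational(1, 2)), -1)) = Mul(-67582, Pow(Pow(Add(169, Pow(Rational(-1, 2), 2)), Rational(1, 2)), -1)) = Mul(-67582, Pow(Pow(Add(169, Rational(1, 4)), Rational(1, 2)), -1)) = Mul(-67582, Pow(Pow(Rational(677, 4), Rational(1, 2)), -1)) = Mul(-67582, Pow(Mul(Rational(1, 2), Pow(677, Rational(1, 2))), -1)) = Mul(-67582, Mul(Rational(2, 677), Pow(677, Rational(1, 2)))) = Mul(Rational(-135164, 677), Pow(677, Rational(1, 2)))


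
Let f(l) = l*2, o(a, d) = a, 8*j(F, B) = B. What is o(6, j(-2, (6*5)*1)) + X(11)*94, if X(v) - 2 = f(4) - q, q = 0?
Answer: 946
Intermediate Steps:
j(F, B) = B/8
f(l) = 2*l
X(v) = 10 (X(v) = 2 + (2*4 - 1*0) = 2 + (8 + 0) = 2 + 8 = 10)
o(6, j(-2, (6*5)*1)) + X(11)*94 = 6 + 10*94 = 6 + 940 = 946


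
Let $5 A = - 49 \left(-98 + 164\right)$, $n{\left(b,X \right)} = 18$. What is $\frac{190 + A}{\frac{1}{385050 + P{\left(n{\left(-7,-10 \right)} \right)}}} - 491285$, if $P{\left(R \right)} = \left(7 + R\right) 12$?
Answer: $-176519165$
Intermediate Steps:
$P{\left(R \right)} = 84 + 12 R$
$A = - \frac{3234}{5}$ ($A = \frac{\left(-49\right) \left(-98 + 164\right)}{5} = \frac{\left(-49\right) 66}{5} = \frac{1}{5} \left(-3234\right) = - \frac{3234}{5} \approx -646.8$)
$\frac{190 + A}{\frac{1}{385050 + P{\left(n{\left(-7,-10 \right)} \right)}}} - 491285 = \frac{190 - \frac{3234}{5}}{\frac{1}{385050 + \left(84 + 12 \cdot 18\right)}} - 491285 = - \frac{2284}{5 \frac{1}{385050 + \left(84 + 216\right)}} - 491285 = - \frac{2284}{5 \frac{1}{385050 + 300}} - 491285 = - \frac{2284}{5 \cdot \frac{1}{385350}} - 491285 = - \frac{2284 \frac{1}{\frac{1}{385350}}}{5} - 491285 = \left(- \frac{2284}{5}\right) 385350 - 491285 = -176027880 - 491285 = -176519165$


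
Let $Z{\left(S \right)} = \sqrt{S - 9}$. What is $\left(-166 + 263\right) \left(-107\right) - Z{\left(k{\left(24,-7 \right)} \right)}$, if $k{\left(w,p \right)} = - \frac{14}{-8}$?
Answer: $-10379 - \frac{i \sqrt{29}}{2} \approx -10379.0 - 2.6926 i$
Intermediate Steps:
$k{\left(w,p \right)} = \frac{7}{4}$ ($k{\left(w,p \right)} = \left(-14\right) \left(- \frac{1}{8}\right) = \frac{7}{4}$)
$Z{\left(S \right)} = \sqrt{-9 + S}$
$\left(-166 + 263\right) \left(-107\right) - Z{\left(k{\left(24,-7 \right)} \right)} = \left(-166 + 263\right) \left(-107\right) - \sqrt{-9 + \frac{7}{4}} = 97 \left(-107\right) - \sqrt{- \frac{29}{4}} = -10379 - \frac{i \sqrt{29}}{2}$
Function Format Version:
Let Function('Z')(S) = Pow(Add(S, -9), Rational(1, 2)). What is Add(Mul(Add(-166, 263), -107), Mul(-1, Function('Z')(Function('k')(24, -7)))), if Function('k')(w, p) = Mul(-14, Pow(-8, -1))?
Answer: Add(-10379, Mul(Rational(-1, 2), I, Pow(29, Rational(1, 2)))) ≈ Add(-10379., Mul(-2.6926, I))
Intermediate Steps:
Function('k')(w, p) = Rational(7, 4) (Function('k')(w, p) = Mul(-14, Rational(-1, 8)) = Rational(7, 4))
Function('Z')(S) = Pow(Add(-9, S), Rational(1, 2))
Add(Mul(Add(-166, 263), -107), Mul(-1, Function('Z')(Function('k')(24, -7)))) = Add(Mul(Add(-166, 263), -107), Mul(-1, Pow(Add(-9, Rational(7, 4)), Rational(1, 2)))) = Add(Mul(97, -107), Mul(-1, Pow(Rational(-29, 4), Rational(1, 2)))) = Add(-10379, Mul(-1, Mul(Rational(1, 2), I, Pow(29, Rational(1, 2))))) = Add(-10379, Mul(Rational(-1, 2), I, Pow(29, Rational(1, 2))))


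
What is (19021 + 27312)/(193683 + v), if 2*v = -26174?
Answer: 46333/180596 ≈ 0.25656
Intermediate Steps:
v = -13087 (v = (½)*(-26174) = -13087)
(19021 + 27312)/(193683 + v) = (19021 + 27312)/(193683 - 13087) = 46333/180596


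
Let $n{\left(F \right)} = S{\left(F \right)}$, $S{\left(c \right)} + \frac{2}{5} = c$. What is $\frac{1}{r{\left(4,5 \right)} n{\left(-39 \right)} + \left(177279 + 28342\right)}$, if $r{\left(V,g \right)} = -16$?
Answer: $\frac{5}{1031257} \approx 4.8485 \cdot 10^{-6}$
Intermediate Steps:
$S{\left(c \right)} = - \frac{2}{5} + c$
$n{\left(F \right)} = - \frac{2}{5} + F$
$\frac{1}{r{\left(4,5 \right)} n{\left(-39 \right)} + \left(177279 + 28342\right)} = \frac{1}{- 16 \left(- \frac{2}{5} - 39\right) + \left(177279 + 28342\right)} = \frac{1}{\left(-16\right) \left(- \frac{197}{5}\right) + 205621} = \frac{1}{\frac{3152}{5} + 205621} = \frac{1}{\frac{1031257}{5}} = \frac{5}{1031257}$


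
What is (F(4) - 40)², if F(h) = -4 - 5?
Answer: 2401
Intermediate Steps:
F(h) = -9
(F(4) - 40)² = (-9 - 40)² = (-49)² = 2401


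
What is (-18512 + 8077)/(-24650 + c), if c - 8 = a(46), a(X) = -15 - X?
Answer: 10435/24703 ≈ 0.42242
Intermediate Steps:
c = -53 (c = 8 + (-15 - 1*46) = 8 + (-15 - 46) = 8 - 61 = -53)
(-18512 + 8077)/(-24650 + c) = (-18512 + 8077)/(-24650 - 53) = -10435/(-24703) = -10435*(-1/24703) = 10435/24703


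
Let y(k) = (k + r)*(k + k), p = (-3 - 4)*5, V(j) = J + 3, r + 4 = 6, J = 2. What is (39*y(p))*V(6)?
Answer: 450450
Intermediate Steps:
r = 2 (r = -4 + 6 = 2)
V(j) = 5 (V(j) = 2 + 3 = 5)
p = -35 (p = -7*5 = -35)
y(k) = 2*k*(2 + k) (y(k) = (k + 2)*(k + k) = (2 + k)*(2*k) = 2*k*(2 + k))
(39*y(p))*V(6) = (39*(2*(-35)*(2 - 35)))*5 = (39*(2*(-35)*(-33)))*5 = (39*2310)*5 = 90090*5 = 450450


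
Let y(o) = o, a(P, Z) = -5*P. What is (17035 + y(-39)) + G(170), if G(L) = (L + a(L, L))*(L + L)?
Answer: -214204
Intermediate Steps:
G(L) = -8*L**2 (G(L) = (L - 5*L)*(L + L) = (-4*L)*(2*L) = -8*L**2)
(17035 + y(-39)) + G(170) = (17035 - 39) - 8*170**2 = 16996 - 8*28900 = 16996 - 231200 = -214204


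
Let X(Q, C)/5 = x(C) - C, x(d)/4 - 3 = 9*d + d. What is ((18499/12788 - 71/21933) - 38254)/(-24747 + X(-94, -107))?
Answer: 10729046639197/12776388700608 ≈ 0.83976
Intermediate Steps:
x(d) = 12 + 40*d (x(d) = 12 + 4*(9*d + d) = 12 + 4*(10*d) = 12 + 40*d)
X(Q, C) = 60 + 195*C (X(Q, C) = 5*((12 + 40*C) - C) = 5*(12 + 39*C) = 60 + 195*C)
((18499/12788 - 71/21933) - 38254)/(-24747 + X(-94, -107)) = ((18499/12788 - 71/21933) - 38254)/(-24747 + (60 + 195*(-107))) = ((18499*(1/12788) - 71*1/21933) - 38254)/(-24747 + (60 - 20865)) = ((18499/12788 - 71/21933) - 38254)/(-24747 - 20805) = (404830619/280479204 - 38254)/(-45552) = -10729046639197/280479204*(-1/45552) = 10729046639197/12776388700608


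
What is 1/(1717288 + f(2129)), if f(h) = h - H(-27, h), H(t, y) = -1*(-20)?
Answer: 1/1719397 ≈ 5.8160e-7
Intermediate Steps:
H(t, y) = 20
f(h) = -20 + h (f(h) = h - 1*20 = h - 20 = -20 + h)
1/(1717288 + f(2129)) = 1/(1717288 + (-20 + 2129)) = 1/(1717288 + 2109) = 1/1719397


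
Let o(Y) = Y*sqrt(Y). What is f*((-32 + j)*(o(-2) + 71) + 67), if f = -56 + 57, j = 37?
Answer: 422 - 10*I*sqrt(2) ≈ 422.0 - 14.142*I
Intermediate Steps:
o(Y) = Y**(3/2)
f = 1
f*((-32 + j)*(o(-2) + 71) + 67) = 1*((-32 + 37)*((-2)**(3/2) + 71) + 67) = 1*(5*(-2*I*sqrt(2) + 71) + 67) = 1*(5*(71 - 2*I*sqrt(2)) + 67) = 1*((355 - 10*I*sqrt(2)) + 67) = 1*(422 - 10*I*sqrt(2)) = 422 - 10*I*sqrt(2)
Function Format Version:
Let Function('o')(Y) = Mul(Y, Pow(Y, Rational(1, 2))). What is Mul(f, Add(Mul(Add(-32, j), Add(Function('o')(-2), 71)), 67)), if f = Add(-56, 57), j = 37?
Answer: Add(422, Mul(-10, I, Pow(2, Rational(1, 2)))) ≈ Add(422.00, Mul(-14.142, I))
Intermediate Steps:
Function('o')(Y) = Pow(Y, Rational(3, 2))
f = 1
Mul(f, Add(Mul(Add(-32, j), Add(Function('o')(-2), 71)), 67)) = Mul(1, Add(Mul(Add(-32, 37), Add(Pow(-2, Rational(3, 2)), 71)), 67)) = Mul(1, Add(Mul(5, Add(Mul(-2, I, Pow(2, Rational(1, 2))), 71)), 67)) = Mul(1, Add(Mul(5, Add(71, Mul(-2, I, Pow(2, Rational(1, 2))))), 67)) = Mul(1, Add(Add(355, Mul(-10, I, Pow(2, Rational(1, 2)))), 67)) = Mul(1, Add(422, Mul(-10, I, Pow(2, Rational(1, 2))))) = Add(422, Mul(-10, I, Pow(2, Rational(1, 2))))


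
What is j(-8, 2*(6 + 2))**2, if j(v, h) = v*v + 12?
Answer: 5776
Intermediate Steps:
j(v, h) = 12 + v**2 (j(v, h) = v**2 + 12 = 12 + v**2)
j(-8, 2*(6 + 2))**2 = (12 + (-8)**2)**2 = (12 + 64)**2 = 76**2 = 5776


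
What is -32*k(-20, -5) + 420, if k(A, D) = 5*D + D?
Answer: 1380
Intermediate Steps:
k(A, D) = 6*D
-32*k(-20, -5) + 420 = -192*(-5) + 420 = -32*(-30) + 420 = 960 + 420 = 1380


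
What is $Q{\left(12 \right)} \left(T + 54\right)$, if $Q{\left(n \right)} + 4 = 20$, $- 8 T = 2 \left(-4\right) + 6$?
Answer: $868$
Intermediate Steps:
$T = \frac{1}{4}$ ($T = - \frac{2 \left(-4\right) + 6}{8} = - \frac{-8 + 6}{8} = \left(- \frac{1}{8}\right) \left(-2\right) = \frac{1}{4} \approx 0.25$)
$Q{\left(n \right)} = 16$ ($Q{\left(n \right)} = -4 + 20 = 16$)
$Q{\left(12 \right)} \left(T + 54\right) = 16 \left(\frac{1}{4} + 54\right) = 16 \cdot \frac{217}{4} = 868$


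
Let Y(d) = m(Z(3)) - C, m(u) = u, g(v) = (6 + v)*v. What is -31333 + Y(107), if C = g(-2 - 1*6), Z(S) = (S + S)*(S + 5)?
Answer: -31301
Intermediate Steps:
Z(S) = 2*S*(5 + S) (Z(S) = (2*S)*(5 + S) = 2*S*(5 + S))
g(v) = v*(6 + v)
C = 16 (C = (-2 - 1*6)*(6 + (-2 - 1*6)) = (-2 - 6)*(6 + (-2 - 6)) = -8*(6 - 8) = -8*(-2) = 16)
Y(d) = 32 (Y(d) = 2*3*(5 + 3) - 1*16 = 2*3*8 - 16 = 48 - 16 = 32)
-31333 + Y(107) = -31333 + 32 = -31301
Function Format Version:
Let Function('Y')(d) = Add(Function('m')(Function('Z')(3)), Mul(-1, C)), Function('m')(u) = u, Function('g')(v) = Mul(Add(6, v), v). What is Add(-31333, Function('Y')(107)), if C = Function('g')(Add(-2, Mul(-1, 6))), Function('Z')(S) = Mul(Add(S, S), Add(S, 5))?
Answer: -31301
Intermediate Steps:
Function('Z')(S) = Mul(2, S, Add(5, S)) (Function('Z')(S) = Mul(Mul(2, S), Add(5, S)) = Mul(2, S, Add(5, S)))
Function('g')(v) = Mul(v, Add(6, v))
C = 16 (C = Mul(Add(-2, Mul(-1, 6)), Add(6, Add(-2, Mul(-1, 6)))) = Mul(Add(-2, -6), Add(6, Add(-2, -6))) = Mul(-8, Add(6, -8)) = Mul(-8, -2) = 16)
Function('Y')(d) = 32 (Function('Y')(d) = Add(Mul(2, 3, Add(5, 3)), Mul(-1, 16)) = Add(Mul(2, 3, 8), -16) = Add(48, -16) = 32)
Add(-31333, Function('Y')(107)) = Add(-31333, 32) = -31301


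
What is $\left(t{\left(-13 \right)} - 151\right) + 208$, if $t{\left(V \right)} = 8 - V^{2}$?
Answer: $-104$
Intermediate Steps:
$\left(t{\left(-13 \right)} - 151\right) + 208 = \left(\left(8 - \left(-13\right)^{2}\right) - 151\right) + 208 = \left(\left(8 - 169\right) - 151\right) + 208 = \left(-161 - 151\right) + 208 = -312 + 208 = -104$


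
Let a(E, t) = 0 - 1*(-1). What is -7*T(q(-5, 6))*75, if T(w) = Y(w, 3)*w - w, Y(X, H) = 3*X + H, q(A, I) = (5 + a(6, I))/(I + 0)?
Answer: -2625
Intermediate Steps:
a(E, t) = 1 (a(E, t) = 0 + 1 = 1)
q(A, I) = 6/I (q(A, I) = (5 + 1)/(I + 0) = 6/I)
Y(X, H) = H + 3*X
T(w) = -w + w*(3 + 3*w) (T(w) = (3 + 3*w)*w - w = w*(3 + 3*w) - w = -w + w*(3 + 3*w))
-7*T(q(-5, 6))*75 = -7*6/6*(2 + 3*(6/6))*75 = -7*6*(1/6)*(2 + 3*(6*(1/6)))*75 = -7*(2 + 3*1)*75 = -7*(2 + 3)*75 = -7*5*75 = -35*75 = -2625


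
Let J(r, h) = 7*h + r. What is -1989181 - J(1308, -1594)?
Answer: -1979331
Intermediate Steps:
J(r, h) = r + 7*h
-1989181 - J(1308, -1594) = -1989181 - (1308 + 7*(-1594)) = -1989181 - (1308 - 11158) = -1989181 - 1*(-9850) = -1989181 + 9850 = -1979331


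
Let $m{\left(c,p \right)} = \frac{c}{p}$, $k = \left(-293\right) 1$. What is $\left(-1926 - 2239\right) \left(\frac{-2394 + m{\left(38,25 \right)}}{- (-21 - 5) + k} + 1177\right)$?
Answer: $- \frac{6594267071}{1335} \approx -4.9395 \cdot 10^{6}$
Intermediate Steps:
$k = -293$
$\left(-1926 - 2239\right) \left(\frac{-2394 + m{\left(38,25 \right)}}{- (-21 - 5) + k} + 1177\right) = \left(-1926 - 2239\right) \left(\frac{-2394 + \frac{38}{25}}{- (-21 - 5) - 293} + 1177\right) = - 4165 \left(\frac{-2394 + 38 \cdot \frac{1}{25}}{\left(-1\right) \left(-26\right) - 293} + 1177\right) = - 4165 \left(\frac{-2394 + \frac{38}{25}}{26 - 293} + 1177\right) = - 4165 \left(- \frac{59812}{25 \left(-267\right)} + 1177\right) = - 4165 \left(\left(- \frac{59812}{25}\right) \left(- \frac{1}{267}\right) + 1177\right) = - 4165 \left(\frac{59812}{6675} + 1177\right) = \left(-4165\right) \frac{7916287}{6675} = - \frac{6594267071}{1335}$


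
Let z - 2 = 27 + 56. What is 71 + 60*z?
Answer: 5171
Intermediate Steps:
z = 85 (z = 2 + (27 + 56) = 2 + 83 = 85)
71 + 60*z = 71 + 60*85 = 71 + 5100 = 5171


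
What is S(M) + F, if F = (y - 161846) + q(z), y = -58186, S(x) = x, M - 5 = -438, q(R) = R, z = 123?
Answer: -220342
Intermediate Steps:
M = -433 (M = 5 - 438 = -433)
F = -219909 (F = (-58186 - 161846) + 123 = -220032 + 123 = -219909)
S(M) + F = -433 - 219909 = -220342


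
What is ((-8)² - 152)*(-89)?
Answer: 7832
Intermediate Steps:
((-8)² - 152)*(-89) = (64 - 152)*(-89) = -88*(-89) = 7832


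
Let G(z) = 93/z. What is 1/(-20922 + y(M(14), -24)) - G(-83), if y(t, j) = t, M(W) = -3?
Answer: 1945942/1736775 ≈ 1.1204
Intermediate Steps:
1/(-20922 + y(M(14), -24)) - G(-83) = 1/(-20922 - 3) - 93/(-83) = 1/(-20925) - 93*(-1)/83 = -1/20925 - 1*(-93/83) = -1/20925 + 93/83 = 1945942/1736775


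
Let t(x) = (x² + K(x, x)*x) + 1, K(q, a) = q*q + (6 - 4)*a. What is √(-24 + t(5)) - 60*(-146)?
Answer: 8760 + √177 ≈ 8773.3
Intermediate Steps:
K(q, a) = q² + 2*a
t(x) = 1 + x² + x*(x² + 2*x) (t(x) = (x² + (x² + 2*x)*x) + 1 = (x² + x*(x² + 2*x)) + 1 = 1 + x² + x*(x² + 2*x))
√(-24 + t(5)) - 60*(-146) = √(-24 + (1 + 5³ + 3*5²)) - 60*(-146) = √(-24 + (1 + 125 + 3*25)) + 8760 = √(-24 + (1 + 125 + 75)) + 8760 = √(-24 + 201) + 8760 = √177 + 8760 = 8760 + √177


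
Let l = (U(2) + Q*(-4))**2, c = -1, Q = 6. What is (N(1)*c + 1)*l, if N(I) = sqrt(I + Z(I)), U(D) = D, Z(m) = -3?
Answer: 484 - 484*I*sqrt(2) ≈ 484.0 - 684.48*I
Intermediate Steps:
N(I) = sqrt(-3 + I) (N(I) = sqrt(I - 3) = sqrt(-3 + I))
l = 484 (l = (2 + 6*(-4))**2 = (2 - 24)**2 = (-22)**2 = 484)
(N(1)*c + 1)*l = (sqrt(-3 + 1)*(-1) + 1)*484 = (sqrt(-2)*(-1) + 1)*484 = ((I*sqrt(2))*(-1) + 1)*484 = (-I*sqrt(2) + 1)*484 = (1 - I*sqrt(2))*484 = 484 - 484*I*sqrt(2)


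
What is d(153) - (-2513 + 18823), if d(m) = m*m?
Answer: 7099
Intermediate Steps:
d(m) = m²
d(153) - (-2513 + 18823) = 153² - (-2513 + 18823) = 23409 - 1*16310 = 23409 - 16310 = 7099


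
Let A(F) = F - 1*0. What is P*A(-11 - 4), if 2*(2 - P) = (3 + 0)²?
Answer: 75/2 ≈ 37.500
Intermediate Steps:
A(F) = F (A(F) = F + 0 = F)
P = -5/2 (P = 2 - (3 + 0)²/2 = 2 - ½*3² = 2 - ½*9 = 2 - 9/2 = -5/2 ≈ -2.5000)
P*A(-11 - 4) = -5*(-11 - 4)/2 = -5/2*(-15) = 75/2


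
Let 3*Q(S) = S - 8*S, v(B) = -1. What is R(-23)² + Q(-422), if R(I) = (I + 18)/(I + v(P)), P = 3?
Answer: 567193/576 ≈ 984.71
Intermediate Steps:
R(I) = (18 + I)/(-1 + I) (R(I) = (I + 18)/(I - 1) = (18 + I)/(-1 + I))
Q(S) = -7*S/3 (Q(S) = (S - 8*S)/3 = (-7*S)/3 = -7*S/3)
R(-23)² + Q(-422) = ((18 - 23)/(-1 - 23))² - 7/3*(-422) = (-5/(-24))² + 2954/3 = (-1/24*(-5))² + 2954/3 = (5/24)² + 2954/3 = 25/576 + 2954/3 = 567193/576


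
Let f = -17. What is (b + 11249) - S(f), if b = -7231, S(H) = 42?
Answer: 3976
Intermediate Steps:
(b + 11249) - S(f) = (-7231 + 11249) - 1*42 = 4018 - 42 = 3976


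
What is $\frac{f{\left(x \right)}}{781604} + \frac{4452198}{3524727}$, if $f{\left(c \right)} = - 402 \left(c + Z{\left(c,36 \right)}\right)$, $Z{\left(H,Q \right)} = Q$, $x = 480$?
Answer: $\frac{229059549544}{229578393509} \approx 0.99774$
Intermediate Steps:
$f{\left(c \right)} = -14472 - 402 c$ ($f{\left(c \right)} = - 402 \left(c + 36\right) = - 402 \left(36 + c\right) = -14472 - 402 c$)
$\frac{f{\left(x \right)}}{781604} + \frac{4452198}{3524727} = \frac{-14472 - 192960}{781604} + \frac{4452198}{3524727} = \left(-14472 - 192960\right) \frac{1}{781604} + 4452198 \cdot \frac{1}{3524727} = \left(-207432\right) \frac{1}{781604} + \frac{1484066}{1174909} = - \frac{51858}{195401} + \frac{1484066}{1174909} = \frac{229059549544}{229578393509}$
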